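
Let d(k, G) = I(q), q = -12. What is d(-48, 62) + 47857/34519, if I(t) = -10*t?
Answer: 4190137/34519 ≈ 121.39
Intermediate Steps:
d(k, G) = 120 (d(k, G) = -10*(-12) = 120)
d(-48, 62) + 47857/34519 = 120 + 47857/34519 = 4190137/34519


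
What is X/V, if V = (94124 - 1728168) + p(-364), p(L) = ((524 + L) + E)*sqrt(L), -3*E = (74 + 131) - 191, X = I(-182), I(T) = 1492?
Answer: -1371371427/1501936074388 - 260727*I*sqrt(91)/1501936074388 ≈ -0.00091307 - 1.656e-6*I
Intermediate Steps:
X = 1492
E = -14/3 (E = -((74 + 131) - 191)/3 = -(205 - 191)/3 = -1/3*14 = -14/3 ≈ -4.6667)
p(L) = sqrt(L)*(1558/3 + L) (p(L) = ((524 + L) - 14/3)*sqrt(L) = (1558/3 + L)*sqrt(L) = sqrt(L)*(1558/3 + L))
V = -1634044 + 932*I*sqrt(91)/3 (V = (94124 - 1728168) + sqrt(-364)*(1558/3 - 364) = -1634044 + (2*I*sqrt(91))*(466/3) = -1634044 + 932*I*sqrt(91)/3 ≈ -1.634e+6 + 2963.6*I)
X/V = 1492/(-1634044 + 932*I*sqrt(91)/3)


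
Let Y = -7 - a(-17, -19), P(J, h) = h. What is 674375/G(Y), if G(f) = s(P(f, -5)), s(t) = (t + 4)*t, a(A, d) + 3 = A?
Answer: 134875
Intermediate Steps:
a(A, d) = -3 + A
s(t) = t*(4 + t) (s(t) = (4 + t)*t = t*(4 + t))
Y = 13 (Y = -7 - (-3 - 17) = -7 - 1*(-20) = -7 + 20 = 13)
G(f) = 5 (G(f) = -5*(4 - 5) = -5*(-1) = 5)
674375/G(Y) = 674375/5 = 674375*(⅕) = 134875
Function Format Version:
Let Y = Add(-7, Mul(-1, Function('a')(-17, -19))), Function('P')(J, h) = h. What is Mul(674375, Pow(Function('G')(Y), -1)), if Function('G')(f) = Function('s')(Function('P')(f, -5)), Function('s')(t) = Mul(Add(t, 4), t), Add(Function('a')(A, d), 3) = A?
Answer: 134875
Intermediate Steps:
Function('a')(A, d) = Add(-3, A)
Function('s')(t) = Mul(t, Add(4, t)) (Function('s')(t) = Mul(Add(4, t), t) = Mul(t, Add(4, t)))
Y = 13 (Y = Add(-7, Mul(-1, Add(-3, -17))) = Add(-7, Mul(-1, -20)) = Add(-7, 20) = 13)
Function('G')(f) = 5 (Function('G')(f) = Mul(-5, Add(4, -5)) = Mul(-5, -1) = 5)
Mul(674375, Pow(Function('G')(Y), -1)) = Mul(674375, Pow(5, -1)) = Mul(674375, Rational(1, 5)) = 134875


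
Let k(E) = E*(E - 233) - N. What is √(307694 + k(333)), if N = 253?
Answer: √340741 ≈ 583.73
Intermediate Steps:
k(E) = -253 + E*(-233 + E) (k(E) = E*(E - 233) - 1*253 = E*(-233 + E) - 253 = -253 + E*(-233 + E))
√(307694 + k(333)) = √(307694 + (-253 + 333² - 233*333)) = √(307694 + (-253 + 110889 - 77589)) = √(307694 + 33047) = √340741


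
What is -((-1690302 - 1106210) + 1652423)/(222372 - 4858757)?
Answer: -1144089/4636385 ≈ -0.24676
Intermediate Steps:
-((-1690302 - 1106210) + 1652423)/(222372 - 4858757) = -(-2796512 + 1652423)/(-4636385) = -(-1144089)*(-1)/4636385 = -1*1144089/4636385 = -1144089/4636385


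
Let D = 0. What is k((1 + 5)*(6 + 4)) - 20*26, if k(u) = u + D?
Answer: -460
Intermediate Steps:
k(u) = u (k(u) = u + 0 = u)
k((1 + 5)*(6 + 4)) - 20*26 = (1 + 5)*(6 + 4) - 20*26 = 6*10 - 520 = 60 - 520 = -460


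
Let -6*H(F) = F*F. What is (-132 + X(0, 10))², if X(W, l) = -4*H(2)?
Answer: 150544/9 ≈ 16727.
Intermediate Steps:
H(F) = -F²/6 (H(F) = -F*F/6 = -F²/6)
X(W, l) = 8/3 (X(W, l) = -(-2)*2²/3 = -(-2)*4/3 = -4*(-⅔) = 8/3)
(-132 + X(0, 10))² = (-132 + 8/3)² = (-388/3)² = 150544/9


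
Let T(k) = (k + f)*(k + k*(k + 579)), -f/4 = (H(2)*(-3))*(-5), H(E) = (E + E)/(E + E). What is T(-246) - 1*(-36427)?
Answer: 25178611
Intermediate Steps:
H(E) = 1 (H(E) = (2*E)/((2*E)) = (2*E)*(1/(2*E)) = 1)
f = -60 (f = -4*1*(-3)*(-5) = -(-12)*(-5) = -4*15 = -60)
T(k) = (-60 + k)*(k + k*(579 + k)) (T(k) = (k - 60)*(k + k*(k + 579)) = (-60 + k)*(k + k*(579 + k)))
T(-246) - 1*(-36427) = -246*(-34800 + (-246)**2 + 520*(-246)) - 1*(-36427) = -246*(-34800 + 60516 - 127920) + 36427 = -246*(-102204) + 36427 = 25142184 + 36427 = 25178611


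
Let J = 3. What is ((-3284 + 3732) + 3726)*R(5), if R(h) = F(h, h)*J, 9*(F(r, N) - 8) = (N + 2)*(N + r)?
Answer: 592708/3 ≈ 1.9757e+5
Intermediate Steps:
F(r, N) = 8 + (2 + N)*(N + r)/9 (F(r, N) = 8 + ((N + 2)*(N + r))/9 = 8 + ((2 + N)*(N + r))/9 = 8 + (2 + N)*(N + r)/9)
R(h) = 24 + 2*h**2/3 + 4*h/3 (R(h) = (8 + h**2/9 + 2*h/9 + 2*h/9 + h*h/9)*3 = (8 + h**2/9 + 2*h/9 + 2*h/9 + h**2/9)*3 = (8 + 2*h**2/9 + 4*h/9)*3 = 24 + 2*h**2/3 + 4*h/3)
((-3284 + 3732) + 3726)*R(5) = ((-3284 + 3732) + 3726)*(24 + (2/3)*5**2 + (4/3)*5) = (448 + 3726)*(24 + (2/3)*25 + 20/3) = 4174*(24 + 50/3 + 20/3) = 4174*(142/3) = 592708/3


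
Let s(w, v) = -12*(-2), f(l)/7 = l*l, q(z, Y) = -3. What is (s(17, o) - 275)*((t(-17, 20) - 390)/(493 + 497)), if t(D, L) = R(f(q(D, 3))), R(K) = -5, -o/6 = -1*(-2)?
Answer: 19829/198 ≈ 100.15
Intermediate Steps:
o = -12 (o = -(-6)*(-2) = -6*2 = -12)
f(l) = 7*l² (f(l) = 7*(l*l) = 7*l²)
t(D, L) = -5
s(w, v) = 24
(s(17, o) - 275)*((t(-17, 20) - 390)/(493 + 497)) = (24 - 275)*((-5 - 390)/(493 + 497)) = -(-99145)/990 = -251*(-79/198) = 19829/198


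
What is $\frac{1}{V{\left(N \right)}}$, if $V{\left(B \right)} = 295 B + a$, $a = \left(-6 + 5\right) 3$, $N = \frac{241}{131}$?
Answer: $\frac{131}{70702} \approx 0.0018528$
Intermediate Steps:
$N = \frac{241}{131}$ ($N = 241 \cdot \frac{1}{131} = \frac{241}{131} \approx 1.8397$)
$a = -3$ ($a = \left(-1\right) 3 = -3$)
$V{\left(B \right)} = -3 + 295 B$ ($V{\left(B \right)} = 295 B - 3 = -3 + 295 B$)
$\frac{1}{V{\left(N \right)}} = \frac{1}{-3 + 295 \cdot \frac{241}{131}} = \frac{1}{-3 + \frac{71095}{131}} = \frac{1}{\frac{70702}{131}} = \frac{131}{70702}$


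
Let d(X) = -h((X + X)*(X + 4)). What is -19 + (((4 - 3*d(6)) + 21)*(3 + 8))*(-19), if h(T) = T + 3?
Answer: -82365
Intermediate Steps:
h(T) = 3 + T
d(X) = -3 - 2*X*(4 + X) (d(X) = -(3 + (X + X)*(X + 4)) = -(3 + (2*X)*(4 + X)) = -(3 + 2*X*(4 + X)) = -3 - 2*X*(4 + X))
-19 + (((4 - 3*d(6)) + 21)*(3 + 8))*(-19) = -19 + (((4 - 3*(-3 - 2*6*(4 + 6))) + 21)*(3 + 8))*(-19) = -19 + (((4 - 3*(-3 - 2*6*10)) + 21)*11)*(-19) = -19 + (((4 - 3*(-3 - 120)) + 21)*11)*(-19) = -19 + (((4 - 3*(-123)) + 21)*11)*(-19) = -19 + (((4 + 369) + 21)*11)*(-19) = -19 + ((373 + 21)*11)*(-19) = -19 + (394*11)*(-19) = -19 + 4334*(-19) = -19 - 82346 = -82365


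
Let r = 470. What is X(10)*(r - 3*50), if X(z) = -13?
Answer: -4160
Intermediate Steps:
X(10)*(r - 3*50) = -13*(470 - 3*50) = -13*(470 - 150) = -13*320 = -4160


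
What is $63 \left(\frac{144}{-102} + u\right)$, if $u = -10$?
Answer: $- \frac{12222}{17} \approx -718.94$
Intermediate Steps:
$63 \left(\frac{144}{-102} + u\right) = 63 \left(\frac{144}{-102} - 10\right) = 63 \left(144 \left(- \frac{1}{102}\right) - 10\right) = 63 \left(- \frac{24}{17} - 10\right) = 63 \left(- \frac{194}{17}\right) = - \frac{12222}{17}$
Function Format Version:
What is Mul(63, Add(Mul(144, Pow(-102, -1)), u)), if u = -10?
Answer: Rational(-12222, 17) ≈ -718.94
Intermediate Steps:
Mul(63, Add(Mul(144, Pow(-102, -1)), u)) = Mul(63, Add(Mul(144, Pow(-102, -1)), -10)) = Mul(63, Add(Mul(144, Rational(-1, 102)), -10)) = Mul(63, Add(Rational(-24, 17), -10)) = Mul(63, Rational(-194, 17)) = Rational(-12222, 17)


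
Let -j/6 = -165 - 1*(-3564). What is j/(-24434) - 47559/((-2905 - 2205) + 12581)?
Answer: -504846516/91273207 ≈ -5.5312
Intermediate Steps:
j = -20394 (j = -6*(-165 - 1*(-3564)) = -6*(-165 + 3564) = -6*3399 = -20394)
j/(-24434) - 47559/((-2905 - 2205) + 12581) = -20394/(-24434) - 47559/((-2905 - 2205) + 12581) = -20394*(-1/24434) - 47559/(-5110 + 12581) = 10197/12217 - 47559/7471 = -504846516/91273207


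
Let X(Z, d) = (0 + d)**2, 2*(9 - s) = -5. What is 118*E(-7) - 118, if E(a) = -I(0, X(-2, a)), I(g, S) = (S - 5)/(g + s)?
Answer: -13098/23 ≈ -569.48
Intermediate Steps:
s = 23/2 (s = 9 - 1/2*(-5) = 9 + 5/2 = 23/2 ≈ 11.500)
X(Z, d) = d**2
I(g, S) = (-5 + S)/(23/2 + g) (I(g, S) = (S - 5)/(g + 23/2) = (-5 + S)/(23/2 + g))
E(a) = 10/23 - 2*a**2/23 (E(a) = -2*(-5 + a**2)/(23 + 2*0) = -2*(-5 + a**2)/(23 + 0) = -2*(-5 + a**2)/23 = -(-10/23 + 2*a**2/23) = 10/23 - 2*a**2/23)
118*E(-7) - 118 = 118*(10/23 - 2/23*(-7)**2) - 118 = 118*(10/23 - 2/23*49) - 118 = 118*(10/23 - 98/23) - 118 = 118*(-88/23) - 118 = -10384/23 - 118 = -13098/23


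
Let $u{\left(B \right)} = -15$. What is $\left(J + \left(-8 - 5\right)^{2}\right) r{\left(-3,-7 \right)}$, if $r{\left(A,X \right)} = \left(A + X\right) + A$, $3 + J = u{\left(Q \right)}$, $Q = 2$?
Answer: $-1963$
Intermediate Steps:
$J = -18$ ($J = -3 - 15 = -18$)
$r{\left(A,X \right)} = X + 2 A$
$\left(J + \left(-8 - 5\right)^{2}\right) r{\left(-3,-7 \right)} = \left(-18 + \left(-8 - 5\right)^{2}\right) \left(-7 + 2 \left(-3\right)\right) = \left(-18 + \left(-13\right)^{2}\right) \left(-7 - 6\right) = \left(-18 + 169\right) \left(-13\right) = 151 \left(-13\right) = -1963$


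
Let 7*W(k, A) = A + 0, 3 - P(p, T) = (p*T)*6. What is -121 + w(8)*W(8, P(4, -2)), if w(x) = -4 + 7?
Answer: -694/7 ≈ -99.143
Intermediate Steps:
P(p, T) = 3 - 6*T*p (P(p, T) = 3 - p*T*6 = 3 - T*p*6 = 3 - 6*T*p)
w(x) = 3
W(k, A) = A/7 (W(k, A) = (A + 0)/7 = A/7)
-121 + w(8)*W(8, P(4, -2)) = -121 + 3*((3 - 6*(-2)*4)/7) = -121 + 3*((3 + 48)/7) = -121 + 3*((1/7)*51) = -121 + 3*(51/7) = -121 + 153/7 = -694/7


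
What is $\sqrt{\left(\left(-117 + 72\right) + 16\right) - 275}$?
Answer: $4 i \sqrt{19} \approx 17.436 i$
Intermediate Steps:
$\sqrt{\left(\left(-117 + 72\right) + 16\right) - 275} = \sqrt{\left(-45 + 16\right) - 275} = \sqrt{-29 - 275} = \sqrt{-304} = 4 i \sqrt{19}$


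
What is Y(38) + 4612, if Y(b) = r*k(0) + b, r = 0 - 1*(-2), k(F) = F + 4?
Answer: 4658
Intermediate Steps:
k(F) = 4 + F
r = 2 (r = 0 + 2 = 2)
Y(b) = 8 + b (Y(b) = 2*(4 + 0) + b = 2*4 + b = 8 + b)
Y(38) + 4612 = (8 + 38) + 4612 = 46 + 4612 = 4658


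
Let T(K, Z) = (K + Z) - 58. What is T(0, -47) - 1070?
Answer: -1175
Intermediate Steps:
T(K, Z) = -58 + K + Z
T(0, -47) - 1070 = (-58 + 0 - 47) - 1070 = -105 - 1070 = -1175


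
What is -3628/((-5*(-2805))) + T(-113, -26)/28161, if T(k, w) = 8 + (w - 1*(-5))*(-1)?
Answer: -33920461/131652675 ≈ -0.25765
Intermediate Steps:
T(k, w) = 3 - w (T(k, w) = 8 + (w + 5)*(-1) = 8 + (5 + w)*(-1) = 8 + (-5 - w) = 3 - w)
-3628/((-5*(-2805))) + T(-113, -26)/28161 = -3628/((-5*(-2805))) + (3 - 1*(-26))/28161 = -3628/14025 + (3 + 26)*(1/28161) = -3628*1/14025 + 29*(1/28161) = -3628/14025 + 29/28161 = -33920461/131652675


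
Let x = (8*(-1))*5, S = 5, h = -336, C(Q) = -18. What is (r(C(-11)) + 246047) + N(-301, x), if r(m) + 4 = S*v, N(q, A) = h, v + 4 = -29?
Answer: 245542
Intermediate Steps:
x = -40 (x = -8*5 = -40)
v = -33 (v = -4 - 29 = -33)
N(q, A) = -336
r(m) = -169 (r(m) = -4 + 5*(-33) = -4 - 165 = -169)
(r(C(-11)) + 246047) + N(-301, x) = (-169 + 246047) - 336 = 245878 - 336 = 245542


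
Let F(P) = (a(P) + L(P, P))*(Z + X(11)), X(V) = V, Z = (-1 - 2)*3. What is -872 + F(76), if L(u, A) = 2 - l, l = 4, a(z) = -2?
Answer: -880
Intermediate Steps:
Z = -9 (Z = -3*3 = -9)
L(u, A) = -2 (L(u, A) = 2 - 1*4 = 2 - 4 = -2)
F(P) = -8 (F(P) = (-2 - 2)*(-9 + 11) = -4*2 = -8)
-872 + F(76) = -872 - 8 = -880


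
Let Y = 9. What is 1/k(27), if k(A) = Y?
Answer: ⅑ ≈ 0.11111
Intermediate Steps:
k(A) = 9
1/k(27) = 1/9 = ⅑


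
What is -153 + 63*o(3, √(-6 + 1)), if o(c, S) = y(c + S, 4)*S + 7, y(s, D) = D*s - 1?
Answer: -972 + 693*I*√5 ≈ -972.0 + 1549.6*I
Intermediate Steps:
y(s, D) = -1 + D*s
o(c, S) = 7 + S*(-1 + 4*S + 4*c) (o(c, S) = (-1 + 4*(c + S))*S + 7 = (-1 + 4*(S + c))*S + 7 = (-1 + (4*S + 4*c))*S + 7 = (-1 + 4*S + 4*c)*S + 7 = S*(-1 + 4*S + 4*c) + 7 = 7 + S*(-1 + 4*S + 4*c))
-153 + 63*o(3, √(-6 + 1)) = -153 + 63*(7 + √(-6 + 1)*(-1 + 4*√(-6 + 1) + 4*3)) = -153 + 63*(7 + √(-5)*(-1 + 4*√(-5) + 12)) = -153 + 63*(7 + (I*√5)*(-1 + 4*(I*√5) + 12)) = -153 + 63*(7 + (I*√5)*(-1 + 4*I*√5 + 12)) = -153 + 63*(7 + (I*√5)*(11 + 4*I*√5)) = -153 + 63*(7 + I*√5*(11 + 4*I*√5)) = -153 + (441 + 63*I*√5*(11 + 4*I*√5)) = 288 + 63*I*√5*(11 + 4*I*√5)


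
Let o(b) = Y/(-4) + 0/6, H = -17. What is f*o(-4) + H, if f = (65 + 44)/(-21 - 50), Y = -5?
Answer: -5373/284 ≈ -18.919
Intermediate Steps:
o(b) = 5/4 (o(b) = -5/(-4) + 0/6 = -5*(-¼) + 0*(⅙) = 5/4 + 0 = 5/4)
f = -109/71 (f = 109/(-71) = 109*(-1/71) = -109/71 ≈ -1.5352)
f*o(-4) + H = -109/71*5/4 - 17 = -545/284 - 17 = -5373/284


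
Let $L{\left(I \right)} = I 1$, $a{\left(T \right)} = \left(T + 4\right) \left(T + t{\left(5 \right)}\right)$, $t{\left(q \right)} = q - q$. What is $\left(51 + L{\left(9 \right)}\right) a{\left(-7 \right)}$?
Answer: $1260$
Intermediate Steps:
$t{\left(q \right)} = 0$
$a{\left(T \right)} = T \left(4 + T\right)$ ($a{\left(T \right)} = \left(T + 4\right) \left(T + 0\right) = \left(4 + T\right) T = T \left(4 + T\right)$)
$L{\left(I \right)} = I$
$\left(51 + L{\left(9 \right)}\right) a{\left(-7 \right)} = \left(51 + 9\right) \left(- 7 \left(4 - 7\right)\right) = 60 \left(\left(-7\right) \left(-3\right)\right) = 60 \cdot 21 = 1260$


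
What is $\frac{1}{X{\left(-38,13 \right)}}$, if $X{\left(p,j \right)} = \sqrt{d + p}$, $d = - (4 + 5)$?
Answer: $- \frac{i \sqrt{47}}{47} \approx - 0.14586 i$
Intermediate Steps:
$d = -9$ ($d = \left(-1\right) 9 = -9$)
$X{\left(p,j \right)} = \sqrt{-9 + p}$
$\frac{1}{X{\left(-38,13 \right)}} = \frac{1}{\sqrt{-9 - 38}} = \frac{1}{\sqrt{-47}} = \frac{1}{i \sqrt{47}} = - \frac{i \sqrt{47}}{47}$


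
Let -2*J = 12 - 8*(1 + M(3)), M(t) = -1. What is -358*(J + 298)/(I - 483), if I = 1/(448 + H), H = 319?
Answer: 20044778/92615 ≈ 216.43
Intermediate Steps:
I = 1/767 (I = 1/(448 + 319) = 1/767 ≈ 0.0013038)
J = -6 (J = -(12 - 8*(1 - 1))/2 = -(12 - 8*0)/2 = -(12 + 0)/2 = -½*12 = -6)
-358*(J + 298)/(I - 483) = -358*(-6 + 298)/(1/767 - 483) = -358/((-370460/767/292)) = -358/((-370460/767*1/292)) = -358/(-92615/55991) = -358*(-55991/92615) = 20044778/92615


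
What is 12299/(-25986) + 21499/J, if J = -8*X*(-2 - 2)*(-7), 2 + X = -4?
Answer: 90357193/5820864 ≈ 15.523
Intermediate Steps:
X = -6 (X = -2 - 4 = -6)
J = 1344 (J = -(-48)*(-2 - 2)*(-7) = -(-48)*(-4)*(-7) = -8*24*(-7) = -192*(-7) = 1344)
12299/(-25986) + 21499/J = 12299/(-25986) + 21499/1344 = 12299*(-1/25986) + 21499*(1/1344) = -12299/25986 + 21499/1344 = 90357193/5820864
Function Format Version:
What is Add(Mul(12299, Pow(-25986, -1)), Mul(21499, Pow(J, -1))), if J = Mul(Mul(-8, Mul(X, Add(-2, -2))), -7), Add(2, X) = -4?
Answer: Rational(90357193, 5820864) ≈ 15.523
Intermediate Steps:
X = -6 (X = Add(-2, -4) = -6)
J = 1344 (J = Mul(Mul(-8, Mul(-6, Add(-2, -2))), -7) = Mul(Mul(-8, Mul(-6, -4)), -7) = Mul(Mul(-8, 24), -7) = Mul(-192, -7) = 1344)
Add(Mul(12299, Pow(-25986, -1)), Mul(21499, Pow(J, -1))) = Add(Mul(12299, Pow(-25986, -1)), Mul(21499, Pow(1344, -1))) = Add(Mul(12299, Rational(-1, 25986)), Mul(21499, Rational(1, 1344))) = Add(Rational(-12299, 25986), Rational(21499, 1344)) = Rational(90357193, 5820864)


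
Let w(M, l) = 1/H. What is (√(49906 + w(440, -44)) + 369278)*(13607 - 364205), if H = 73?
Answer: -129468128244 - 350598*√265949147/73 ≈ -1.2955e+11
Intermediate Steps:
w(M, l) = 1/73
(√(49906 + w(440, -44)) + 369278)*(13607 - 364205) = (√(49906 + 1/73) + 369278)*(13607 - 364205) = (√(3643139/73) + 369278)*(-350598) = (√265949147/73 + 369278)*(-350598) = (369278 + √265949147/73)*(-350598) = -129468128244 - 350598*√265949147/73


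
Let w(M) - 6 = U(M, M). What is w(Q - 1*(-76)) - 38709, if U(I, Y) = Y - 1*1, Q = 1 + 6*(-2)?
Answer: -38639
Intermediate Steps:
Q = -11 (Q = 1 - 12 = -11)
U(I, Y) = -1 + Y (U(I, Y) = Y - 1 = -1 + Y)
w(M) = 5 + M (w(M) = 6 + (-1 + M) = 5 + M)
w(Q - 1*(-76)) - 38709 = (5 + (-11 - 1*(-76))) - 38709 = (5 + (-11 + 76)) - 38709 = (5 + 65) - 38709 = 70 - 38709 = -38639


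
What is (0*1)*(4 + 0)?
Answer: 0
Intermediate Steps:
(0*1)*(4 + 0) = 0*4 = 0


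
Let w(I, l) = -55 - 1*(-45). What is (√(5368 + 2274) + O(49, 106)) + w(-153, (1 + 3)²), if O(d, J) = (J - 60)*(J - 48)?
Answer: 2658 + √7642 ≈ 2745.4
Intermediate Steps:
w(I, l) = -10 (w(I, l) = -55 + 45 = -10)
O(d, J) = (-60 + J)*(-48 + J)
(√(5368 + 2274) + O(49, 106)) + w(-153, (1 + 3)²) = (√(5368 + 2274) + (2880 + 106² - 108*106)) - 10 = (√7642 + (2880 + 11236 - 11448)) - 10 = (√7642 + 2668) - 10 = (2668 + √7642) - 10 = 2658 + √7642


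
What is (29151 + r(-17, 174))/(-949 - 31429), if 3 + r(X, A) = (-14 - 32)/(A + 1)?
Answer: -2550427/2833075 ≈ -0.90023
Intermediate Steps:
r(X, A) = -3 - 46/(1 + A) (r(X, A) = -3 + (-14 - 32)/(A + 1) = -3 - 46/(1 + A))
(29151 + r(-17, 174))/(-949 - 31429) = (29151 + (-49 - 3*174)/(1 + 174))/(-949 - 31429) = (29151 + (-49 - 522)/175)/(-32378) = (29151 + (1/175)*(-571))*(-1/32378) = (29151 - 571/175)*(-1/32378) = (5100854/175)*(-1/32378) = -2550427/2833075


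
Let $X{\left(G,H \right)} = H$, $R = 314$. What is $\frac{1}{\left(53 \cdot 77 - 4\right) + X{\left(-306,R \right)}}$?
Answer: $\frac{1}{4391} \approx 0.00022774$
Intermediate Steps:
$\frac{1}{\left(53 \cdot 77 - 4\right) + X{\left(-306,R \right)}} = \frac{1}{\left(53 \cdot 77 - 4\right) + 314} = \frac{1}{\left(4081 - 4\right) + 314} = \frac{1}{4077 + 314} = \frac{1}{4391}$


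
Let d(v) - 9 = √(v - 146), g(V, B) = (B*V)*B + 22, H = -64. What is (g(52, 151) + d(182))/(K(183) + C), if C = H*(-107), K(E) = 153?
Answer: 1185689/7001 ≈ 169.36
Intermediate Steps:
g(V, B) = 22 + V*B² (g(V, B) = V*B² + 22 = 22 + V*B²)
d(v) = 9 + √(-146 + v) (d(v) = 9 + √(v - 146) = 9 + √(-146 + v))
C = 6848 (C = -64*(-107) = 6848)
(g(52, 151) + d(182))/(K(183) + C) = ((22 + 52*151²) + (9 + √(-146 + 182)))/(153 + 6848) = ((22 + 52*22801) + (9 + √36))/7001 = ((22 + 1185652) + (9 + 6))*(1/7001) = (1185674 + 15)*(1/7001) = 1185689*(1/7001) = 1185689/7001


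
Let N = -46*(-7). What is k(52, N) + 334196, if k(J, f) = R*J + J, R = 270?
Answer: 348288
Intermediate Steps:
N = 322
k(J, f) = 271*J (k(J, f) = 270*J + J = 271*J)
k(52, N) + 334196 = 271*52 + 334196 = 14092 + 334196 = 348288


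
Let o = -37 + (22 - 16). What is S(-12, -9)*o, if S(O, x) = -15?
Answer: 465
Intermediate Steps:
o = -31 (o = -37 + 6 = -31)
S(-12, -9)*o = -15*(-31) = 465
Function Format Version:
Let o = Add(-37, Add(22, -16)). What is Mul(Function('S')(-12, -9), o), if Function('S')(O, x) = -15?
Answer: 465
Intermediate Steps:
o = -31 (o = Add(-37, 6) = -31)
Mul(Function('S')(-12, -9), o) = Mul(-15, -31) = 465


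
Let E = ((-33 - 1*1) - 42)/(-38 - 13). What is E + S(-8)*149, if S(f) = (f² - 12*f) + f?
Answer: 1155124/51 ≈ 22650.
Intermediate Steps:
S(f) = f² - 11*f
E = 76/51 (E = ((-33 - 1) - 42)/(-51) = (-34 - 42)*(-1/51) = -76*(-1/51) = 76/51 ≈ 1.4902)
E + S(-8)*149 = 76/51 - 8*(-11 - 8)*149 = 76/51 - 8*(-19)*149 = 76/51 + 152*149 = 76/51 + 22648 = 1155124/51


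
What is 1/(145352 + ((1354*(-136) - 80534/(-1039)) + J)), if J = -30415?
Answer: -1039/71825539 ≈ -1.4466e-5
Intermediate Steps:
1/(145352 + ((1354*(-136) - 80534/(-1039)) + J)) = 1/(145352 + ((1354*(-136) - 80534/(-1039)) - 30415)) = 1/(145352 + ((-184144 - 80534*(-1)/1039) - 30415)) = 1/(145352 + ((-184144 - 67*(-1202/1039)) - 30415)) = 1/(145352 + ((-184144 + 80534/1039) - 30415)) = 1/(145352 + (-191245082/1039 - 30415)) = 1/(145352 - 222846267/1039) = 1/(-71825539/1039) = -1039/71825539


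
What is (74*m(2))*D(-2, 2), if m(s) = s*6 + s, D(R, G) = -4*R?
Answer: 8288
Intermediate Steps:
m(s) = 7*s (m(s) = 6*s + s = 7*s)
(74*m(2))*D(-2, 2) = (74*(7*2))*(-4*(-2)) = (74*14)*8 = 1036*8 = 8288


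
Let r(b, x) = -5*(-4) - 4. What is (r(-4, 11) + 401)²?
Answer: 173889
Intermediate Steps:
r(b, x) = 16 (r(b, x) = 20 - 4 = 16)
(r(-4, 11) + 401)² = (16 + 401)² = 417² = 173889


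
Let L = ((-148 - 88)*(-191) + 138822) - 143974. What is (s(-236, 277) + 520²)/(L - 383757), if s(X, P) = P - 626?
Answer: -90017/114611 ≈ -0.78541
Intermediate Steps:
L = 39924 (L = (-236*(-191) + 138822) - 143974 = (45076 + 138822) - 143974 = 183898 - 143974 = 39924)
s(X, P) = -626 + P
(s(-236, 277) + 520²)/(L - 383757) = ((-626 + 277) + 520²)/(39924 - 383757) = (-349 + 270400)/(-343833) = 270051*(-1/343833) = -90017/114611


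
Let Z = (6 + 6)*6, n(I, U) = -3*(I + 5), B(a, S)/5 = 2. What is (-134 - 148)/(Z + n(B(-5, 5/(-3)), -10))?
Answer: -94/9 ≈ -10.444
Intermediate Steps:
B(a, S) = 10 (B(a, S) = 5*2 = 10)
n(I, U) = -15 - 3*I (n(I, U) = -3*(5 + I) = -15 - 3*I)
Z = 72 (Z = 12*6 = 72)
(-134 - 148)/(Z + n(B(-5, 5/(-3)), -10)) = (-134 - 148)/(72 + (-15 - 3*10)) = -282/(72 + (-15 - 30)) = -282/(72 - 45) = -282/27 = (1/27)*(-282) = -94/9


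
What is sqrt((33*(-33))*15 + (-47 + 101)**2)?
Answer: 3*I*sqrt(1491) ≈ 115.84*I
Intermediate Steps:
sqrt((33*(-33))*15 + (-47 + 101)**2) = sqrt(-1089*15 + 54**2) = sqrt(-16335 + 2916) = sqrt(-13419) = 3*I*sqrt(1491)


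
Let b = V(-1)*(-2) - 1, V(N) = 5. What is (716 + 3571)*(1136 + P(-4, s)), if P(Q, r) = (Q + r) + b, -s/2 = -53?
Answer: 5260149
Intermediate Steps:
s = 106 (s = -2*(-53) = 106)
b = -11 (b = 5*(-2) - 1 = -10 - 1 = -11)
P(Q, r) = -11 + Q + r (P(Q, r) = (Q + r) - 11 = -11 + Q + r)
(716 + 3571)*(1136 + P(-4, s)) = (716 + 3571)*(1136 + (-11 - 4 + 106)) = 4287*(1136 + 91) = 4287*1227 = 5260149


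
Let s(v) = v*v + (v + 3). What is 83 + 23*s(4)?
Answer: 612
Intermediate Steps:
s(v) = 3 + v + v² (s(v) = v² + (3 + v) = 3 + v + v²)
83 + 23*s(4) = 83 + 23*(3 + 4 + 4²) = 83 + 23*(3 + 4 + 16) = 83 + 23*23 = 83 + 529 = 612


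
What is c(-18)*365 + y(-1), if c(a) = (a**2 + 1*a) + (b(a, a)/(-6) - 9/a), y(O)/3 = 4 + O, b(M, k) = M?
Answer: 225953/2 ≈ 1.1298e+5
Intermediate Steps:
y(O) = 12 + 3*O (y(O) = 3*(4 + O) = 12 + 3*O)
c(a) = a**2 - 9/a + 5*a/6 (c(a) = (a**2 + 1*a) + (a/(-6) - 9/a) = (a**2 + a) + (a*(-1/6) - 9/a) = (a + a**2) + (-a/6 - 9/a) = (a + a**2) + (-9/a - a/6) = a**2 - 9/a + 5*a/6)
c(-18)*365 + y(-1) = ((-18)**2 - 9/(-18) + (5/6)*(-18))*365 + (12 + 3*(-1)) = (324 - 9*(-1/18) - 15)*365 + (12 - 3) = (324 + 1/2 - 15)*365 + 9 = (619/2)*365 + 9 = 225935/2 + 9 = 225953/2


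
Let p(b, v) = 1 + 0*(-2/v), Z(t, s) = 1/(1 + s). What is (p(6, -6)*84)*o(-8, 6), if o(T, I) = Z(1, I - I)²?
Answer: 84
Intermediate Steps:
p(b, v) = 1 (p(b, v) = 1 + 0 = 1)
o(T, I) = 1 (o(T, I) = (1/(1 + (I - I)))² = (1/(1 + 0))² = (1/1)² = 1² = 1)
(p(6, -6)*84)*o(-8, 6) = (1*84)*1 = 84*1 = 84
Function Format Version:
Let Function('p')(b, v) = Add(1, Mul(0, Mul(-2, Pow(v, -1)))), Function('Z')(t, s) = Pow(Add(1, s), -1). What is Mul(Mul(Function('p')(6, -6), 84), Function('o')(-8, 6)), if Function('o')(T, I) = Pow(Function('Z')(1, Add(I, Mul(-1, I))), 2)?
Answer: 84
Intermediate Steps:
Function('p')(b, v) = 1 (Function('p')(b, v) = Add(1, 0) = 1)
Function('o')(T, I) = 1 (Function('o')(T, I) = Pow(Pow(Add(1, Add(I, Mul(-1, I))), -1), 2) = Pow(Pow(Add(1, 0), -1), 2) = Pow(Pow(1, -1), 2) = Pow(1, 2) = 1)
Mul(Mul(Function('p')(6, -6), 84), Function('o')(-8, 6)) = Mul(Mul(1, 84), 1) = Mul(84, 1) = 84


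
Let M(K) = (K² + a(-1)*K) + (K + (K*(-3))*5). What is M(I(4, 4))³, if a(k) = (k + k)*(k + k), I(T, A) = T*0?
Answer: 0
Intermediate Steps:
I(T, A) = 0
a(k) = 4*k² (a(k) = (2*k)*(2*k) = 4*k²)
M(K) = K² - 10*K (M(K) = (K² + (4*(-1)²)*K) + (K + (K*(-3))*5) = (K² + (4*1)*K) + (K - 3*K*5) = (K² + 4*K) + (K - 15*K) = (K² + 4*K) - 14*K = K² - 10*K)
M(I(4, 4))³ = (0*(-10 + 0))³ = (0*(-10))³ = 0³ = 0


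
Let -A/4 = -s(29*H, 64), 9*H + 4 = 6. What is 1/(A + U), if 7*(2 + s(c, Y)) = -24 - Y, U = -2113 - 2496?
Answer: -7/32671 ≈ -0.00021426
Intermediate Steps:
H = 2/9 (H = -4/9 + (⅑)*6 = -4/9 + ⅔ = 2/9 ≈ 0.22222)
U = -4609
s(c, Y) = -38/7 - Y/7 (s(c, Y) = -2 + (-24 - Y)/7 = -2 + (-24/7 - Y/7) = -38/7 - Y/7)
A = -408/7 (A = -(-4)*(-38/7 - ⅐*64) = -(-4)*(-38/7 - 64/7) = -(-4)*(-102)/7 = -4*102/7 = -408/7 ≈ -58.286)
1/(A + U) = 1/(-408/7 - 4609) = 1/(-32671/7) = -7/32671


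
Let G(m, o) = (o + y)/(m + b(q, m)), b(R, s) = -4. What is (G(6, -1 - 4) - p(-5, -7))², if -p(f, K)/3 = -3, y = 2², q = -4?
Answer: 361/4 ≈ 90.250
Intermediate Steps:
y = 4
p(f, K) = 9 (p(f, K) = -3*(-3) = 9)
G(m, o) = (4 + o)/(-4 + m) (G(m, o) = (o + 4)/(m - 4) = (4 + o)/(-4 + m))
(G(6, -1 - 4) - p(-5, -7))² = ((4 + (-1 - 4))/(-4 + 6) - 1*9)² = ((4 - 5)/2 - 9)² = ((½)*(-1) - 9)² = (-½ - 9)² = (-19/2)² = 361/4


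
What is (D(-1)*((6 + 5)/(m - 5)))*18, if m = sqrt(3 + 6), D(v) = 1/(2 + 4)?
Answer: -33/2 ≈ -16.500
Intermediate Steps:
D(v) = 1/6
m = 3 (m = sqrt(9) = 3)
(D(-1)*((6 + 5)/(m - 5)))*18 = (((6 + 5)/(3 - 5))/6)*18 = ((11/(-2))/6)*18 = ((11*(-1/2))/6)*18 = ((1/6)*(-11/2))*18 = -11/12*18 = -33/2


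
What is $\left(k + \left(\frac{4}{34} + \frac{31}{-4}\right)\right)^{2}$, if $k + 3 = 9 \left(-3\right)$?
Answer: $\frac{6548481}{4624} \approx 1416.2$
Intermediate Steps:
$k = -30$ ($k = -3 + 9 \left(-3\right) = -3 - 27 = -30$)
$\left(k + \left(\frac{4}{34} + \frac{31}{-4}\right)\right)^{2} = \left(-30 + \left(\frac{4}{34} + \frac{31}{-4}\right)\right)^{2} = \left(-30 + \left(4 \cdot \frac{1}{34} + 31 \left(- \frac{1}{4}\right)\right)\right)^{2} = \left(-30 + \left(\frac{2}{17} - \frac{31}{4}\right)\right)^{2} = \left(-30 - \frac{519}{68}\right)^{2} = \left(- \frac{2559}{68}\right)^{2} = \frac{6548481}{4624}$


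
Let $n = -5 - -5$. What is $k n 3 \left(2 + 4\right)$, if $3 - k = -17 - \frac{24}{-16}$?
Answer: $0$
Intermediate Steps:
$k = \frac{37}{2}$ ($k = 3 - \left(-17 - \frac{24}{-16}\right) = 3 - \left(-17 - 24 \left(- \frac{1}{16}\right)\right) = 3 - \left(-17 - - \frac{3}{2}\right) = 3 - \left(-17 + \frac{3}{2}\right) = 3 - - \frac{31}{2} = 3 + \frac{31}{2} = \frac{37}{2} \approx 18.5$)
$n = 0$ ($n = -5 + 5 = 0$)
$k n 3 \left(2 + 4\right) = \frac{37}{2} \cdot 0 \cdot 3 \left(2 + 4\right) = 0 \cdot 3 \cdot 6 = 0 \cdot 18 = 0$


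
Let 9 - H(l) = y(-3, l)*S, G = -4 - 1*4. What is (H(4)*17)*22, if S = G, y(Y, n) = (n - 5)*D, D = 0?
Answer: 3366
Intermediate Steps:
y(Y, n) = 0 (y(Y, n) = (n - 5)*0 = (-5 + n)*0 = 0)
G = -8 (G = -4 - 4 = -8)
S = -8
H(l) = 9 (H(l) = 9 - 0*(-8) = 9 - 1*0 = 9 + 0 = 9)
(H(4)*17)*22 = (9*17)*22 = 153*22 = 3366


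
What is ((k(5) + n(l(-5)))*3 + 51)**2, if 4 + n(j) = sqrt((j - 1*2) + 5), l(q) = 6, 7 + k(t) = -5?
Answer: 144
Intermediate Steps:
k(t) = -12 (k(t) = -7 - 5 = -12)
n(j) = -4 + sqrt(3 + j) (n(j) = -4 + sqrt((j - 1*2) + 5) = -4 + sqrt((j - 2) + 5) = -4 + sqrt((-2 + j) + 5) = -4 + sqrt(3 + j))
((k(5) + n(l(-5)))*3 + 51)**2 = ((-12 + (-4 + sqrt(3 + 6)))*3 + 51)**2 = ((-12 + (-4 + sqrt(9)))*3 + 51)**2 = ((-12 + (-4 + 3))*3 + 51)**2 = ((-12 - 1)*3 + 51)**2 = (-13*3 + 51)**2 = (-39 + 51)**2 = 12**2 = 144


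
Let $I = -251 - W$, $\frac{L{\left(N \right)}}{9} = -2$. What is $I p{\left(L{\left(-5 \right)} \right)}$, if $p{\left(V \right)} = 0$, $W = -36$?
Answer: $0$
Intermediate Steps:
$L{\left(N \right)} = -18$ ($L{\left(N \right)} = 9 \left(-2\right) = -18$)
$I = -215$ ($I = -251 - -36 = -251 + 36 = -215$)
$I p{\left(L{\left(-5 \right)} \right)} = \left(-215\right) 0 = 0$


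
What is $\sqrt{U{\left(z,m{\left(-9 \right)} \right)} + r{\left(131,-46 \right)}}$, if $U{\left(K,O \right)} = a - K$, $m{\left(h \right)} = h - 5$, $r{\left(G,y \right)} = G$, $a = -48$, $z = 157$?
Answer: $i \sqrt{74} \approx 8.6023 i$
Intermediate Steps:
$m{\left(h \right)} = -5 + h$ ($m{\left(h \right)} = h - 5 = -5 + h$)
$U{\left(K,O \right)} = -48 - K$
$\sqrt{U{\left(z,m{\left(-9 \right)} \right)} + r{\left(131,-46 \right)}} = \sqrt{\left(-48 - 157\right) + 131} = \sqrt{-205 + 131} = \sqrt{-74} = i \sqrt{74}$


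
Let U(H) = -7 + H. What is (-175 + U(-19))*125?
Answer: -25125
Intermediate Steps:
(-175 + U(-19))*125 = (-175 + (-7 - 19))*125 = (-175 - 26)*125 = -201*125 = -25125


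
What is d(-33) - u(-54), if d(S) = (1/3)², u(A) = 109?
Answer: -980/9 ≈ -108.89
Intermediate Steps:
d(S) = ⅑ (d(S) = (⅓)² = ⅑)
d(-33) - u(-54) = ⅑ - 1*109 = ⅑ - 109 = -980/9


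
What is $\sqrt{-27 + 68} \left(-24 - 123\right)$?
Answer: $- 147 \sqrt{41} \approx -941.26$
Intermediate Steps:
$\sqrt{-27 + 68} \left(-24 - 123\right) = \sqrt{41} \left(-147\right) = - 147 \sqrt{41}$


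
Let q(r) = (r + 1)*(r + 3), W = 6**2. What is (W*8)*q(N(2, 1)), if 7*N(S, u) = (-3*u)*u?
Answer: 20736/49 ≈ 423.18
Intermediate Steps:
N(S, u) = -3*u**2/7 (N(S, u) = ((-3*u)*u)/7 = (-3*u**2)/7 = -3*u**2/7)
W = 36
q(r) = (1 + r)*(3 + r)
(W*8)*q(N(2, 1)) = (36*8)*(3 + (-3/7*1**2)**2 + 4*(-3/7*1**2)) = 288*(3 + (-3/7*1)**2 + 4*(-3/7*1)) = 288*(3 + (-3/7)**2 + 4*(-3/7)) = 288*(3 + 9/49 - 12/7) = 288*(72/49) = 20736/49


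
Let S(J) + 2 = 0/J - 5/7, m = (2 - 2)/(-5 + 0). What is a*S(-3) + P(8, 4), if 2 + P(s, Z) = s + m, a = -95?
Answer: 1847/7 ≈ 263.86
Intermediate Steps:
m = 0 (m = 0/(-5) = 0*(-1/5) = 0)
S(J) = -19/7 (S(J) = -2 + (0/J - 5/7) = -2 + (0 - 5*1/7) = -2 + (0 - 5/7) = -2 - 5/7 = -19/7)
P(s, Z) = -2 + s (P(s, Z) = -2 + (s + 0) = -2 + s)
a*S(-3) + P(8, 4) = -95*(-19/7) + (-2 + 8) = 1805/7 + 6 = 1847/7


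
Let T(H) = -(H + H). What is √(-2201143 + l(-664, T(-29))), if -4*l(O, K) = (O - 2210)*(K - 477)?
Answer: I*√10008778/2 ≈ 1581.8*I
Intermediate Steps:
T(H) = -2*H
l(O, K) = -(-2210 + O)*(-477 + K)/4 (l(O, K) = -(O - 2210)*(K - 477)/4 = -(-2210 + O)*(-477 + K)/4)
√(-2201143 + l(-664, T(-29))) = √(-2201143 + (-527085/2 + (477/4)*(-664) + 1105*(-2*(-29))/2 - ¼*(-2*(-29))*(-664))) = √(-2201143 + (-527085/2 - 79182 + (1105/2)*58 - ¼*58*(-664))) = √(-2201143 + (-527085/2 - 79182 + 32045 + 9628)) = √(-2201143 - 602103/2) = √(-5004389/2) = I*√10008778/2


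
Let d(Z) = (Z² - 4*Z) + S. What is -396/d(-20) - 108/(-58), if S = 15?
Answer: 154/145 ≈ 1.0621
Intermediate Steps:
d(Z) = 15 + Z² - 4*Z (d(Z) = (Z² - 4*Z) + 15 = 15 + Z² - 4*Z)
-396/d(-20) - 108/(-58) = -396/(15 + (-20)² - 4*(-20)) - 108/(-58) = -396/(15 + 400 + 80) - 108*(-1/58) = -396/495 + 54/29 = -396*1/495 + 54/29 = -⅘ + 54/29 = 154/145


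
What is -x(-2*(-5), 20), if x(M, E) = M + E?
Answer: -30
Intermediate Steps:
x(M, E) = E + M
-x(-2*(-5), 20) = -(20 - 2*(-5)) = -(20 + 10) = -1*30 = -30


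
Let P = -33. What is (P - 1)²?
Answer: 1156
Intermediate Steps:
(P - 1)² = (-33 - 1)² = (-34)² = 1156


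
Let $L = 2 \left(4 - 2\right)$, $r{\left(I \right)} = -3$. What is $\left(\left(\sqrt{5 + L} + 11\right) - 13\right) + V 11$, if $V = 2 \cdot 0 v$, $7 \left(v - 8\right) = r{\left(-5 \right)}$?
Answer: $1$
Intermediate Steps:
$v = \frac{53}{7}$ ($v = 8 + \frac{1}{7} \left(-3\right) = 8 - \frac{3}{7} = \frac{53}{7} \approx 7.5714$)
$V = 0$ ($V = 2 \cdot 0 \cdot \frac{53}{7} = 0 \cdot \frac{53}{7} = 0$)
$L = 4$ ($L = 2 \cdot 2 = 4$)
$\left(\left(\sqrt{5 + L} + 11\right) - 13\right) + V 11 = \left(\left(\sqrt{5 + 4} + 11\right) - 13\right) + 0 \cdot 11 = \left(\left(\sqrt{9} + 11\right) - 13\right) + 0 = \left(\left(3 + 11\right) - 13\right) + 0 = \left(14 - 13\right) + 0 = 1 + 0 = 1$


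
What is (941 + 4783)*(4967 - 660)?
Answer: 24653268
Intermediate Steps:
(941 + 4783)*(4967 - 660) = 5724*4307 = 24653268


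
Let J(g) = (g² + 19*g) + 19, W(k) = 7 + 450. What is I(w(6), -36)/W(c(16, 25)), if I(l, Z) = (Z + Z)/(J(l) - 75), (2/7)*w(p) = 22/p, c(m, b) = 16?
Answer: -2592/5799787 ≈ -0.00044691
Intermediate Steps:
W(k) = 457
J(g) = 19 + g² + 19*g
w(p) = 77/p (w(p) = 7*(22/p)/2 = 77/p)
I(l, Z) = 2*Z/(-56 + l² + 19*l) (I(l, Z) = (Z + Z)/((19 + l² + 19*l) - 75) = (2*Z)/(-56 + l² + 19*l) = 2*Z/(-56 + l² + 19*l))
I(w(6), -36)/W(c(16, 25)) = (2*(-36)/(-56 + (77/6)² + 19*(77/6)))/457 = (2*(-36)/(-56 + (77*(⅙))² + 19*(77*(⅙))))*(1/457) = (2*(-36)/(-56 + (77/6)² + 19*(77/6)))*(1/457) = (2*(-36)/(-56 + 5929/36 + 1463/6))*(1/457) = (2*(-36)/(12691/36))*(1/457) = (2*(-36)*(36/12691))*(1/457) = -2592/12691*1/457 = -2592/5799787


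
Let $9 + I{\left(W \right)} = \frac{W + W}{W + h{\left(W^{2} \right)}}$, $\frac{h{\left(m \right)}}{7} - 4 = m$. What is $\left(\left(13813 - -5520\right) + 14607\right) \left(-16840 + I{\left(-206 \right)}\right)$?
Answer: $- \frac{84884456532860}{148437} \approx -5.7185 \cdot 10^{8}$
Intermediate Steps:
$h{\left(m \right)} = 28 + 7 m$
$I{\left(W \right)} = -9 + \frac{2 W}{28 + W + 7 W^{2}}$ ($I{\left(W \right)} = -9 + \frac{W + W}{W + \left(28 + 7 W^{2}\right)} = -9 + \frac{2 W}{28 + W + 7 W^{2}}$)
$\left(\left(13813 - -5520\right) + 14607\right) \left(-16840 + I{\left(-206 \right)}\right) = \left(\left(13813 - -5520\right) + 14607\right) \left(-16840 + \frac{7 \left(-36 - -206 - 9 \left(-206\right)^{2}\right)}{28 - 206 + 7 \left(-206\right)^{2}}\right) = \left(\left(13813 + 5520\right) + 14607\right) \left(-16840 + \frac{7 \left(-36 + 206 - 381924\right)}{28 - 206 + 7 \cdot 42436}\right) = \left(19333 + 14607\right) \left(-16840 + \frac{7 \left(-36 + 206 - 381924\right)}{28 - 206 + 297052}\right) = 33940 \left(-16840 + 7 \cdot \frac{1}{296874} \left(-381754\right)\right) = 33940 \left(-16840 - \frac{1336139}{148437}\right) = 33940 \left(- \frac{2501015219}{148437}\right) = - \frac{84884456532860}{148437}$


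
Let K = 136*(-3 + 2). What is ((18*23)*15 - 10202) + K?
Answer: -4128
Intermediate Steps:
K = -136 (K = 136*(-1) = -136)
((18*23)*15 - 10202) + K = ((18*23)*15 - 10202) - 136 = (414*15 - 10202) - 136 = (6210 - 10202) - 136 = -3992 - 136 = -4128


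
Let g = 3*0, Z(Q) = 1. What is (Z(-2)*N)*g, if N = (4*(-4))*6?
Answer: 0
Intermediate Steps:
g = 0
N = -96 (N = -16*6 = -96)
(Z(-2)*N)*g = (1*(-96))*0 = -96*0 = 0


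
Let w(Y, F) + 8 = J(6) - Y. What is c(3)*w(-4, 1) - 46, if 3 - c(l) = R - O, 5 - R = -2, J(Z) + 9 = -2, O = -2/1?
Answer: 44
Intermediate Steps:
O = -2 (O = -2*1 = -2)
J(Z) = -11 (J(Z) = -9 - 2 = -11)
R = 7 (R = 5 - 1*(-2) = 5 + 2 = 7)
c(l) = -6 (c(l) = 3 - (7 - 1*(-2)) = 3 - (7 + 2) = 3 - 1*9 = 3 - 9 = -6)
w(Y, F) = -19 - Y (w(Y, F) = -8 + (-11 - Y) = -19 - Y)
c(3)*w(-4, 1) - 46 = -6*(-19 - 1*(-4)) - 46 = -6*(-19 + 4) - 46 = -6*(-15) - 46 = 90 - 46 = 44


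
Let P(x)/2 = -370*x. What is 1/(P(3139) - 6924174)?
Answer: -1/9247034 ≈ -1.0814e-7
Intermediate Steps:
P(x) = -740*x (P(x) = 2*(-370*x) = -740*x)
1/(P(3139) - 6924174) = 1/(-740*3139 - 6924174) = 1/(-2322860 - 6924174) = 1/(-9247034) = -1/9247034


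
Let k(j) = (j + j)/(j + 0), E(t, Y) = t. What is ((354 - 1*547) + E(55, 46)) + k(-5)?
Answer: -136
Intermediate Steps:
k(j) = 2 (k(j) = (2*j)/j = 2)
((354 - 1*547) + E(55, 46)) + k(-5) = ((354 - 1*547) + 55) + 2 = ((354 - 547) + 55) + 2 = (-193 + 55) + 2 = -138 + 2 = -136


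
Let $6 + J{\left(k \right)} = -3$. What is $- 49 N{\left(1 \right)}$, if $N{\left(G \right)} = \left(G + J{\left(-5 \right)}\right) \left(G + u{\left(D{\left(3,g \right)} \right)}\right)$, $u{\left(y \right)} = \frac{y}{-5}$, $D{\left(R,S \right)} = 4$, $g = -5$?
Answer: $\frac{392}{5} \approx 78.4$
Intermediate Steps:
$u{\left(y \right)} = - \frac{y}{5}$ ($u{\left(y \right)} = y \left(- \frac{1}{5}\right) = - \frac{y}{5}$)
$J{\left(k \right)} = -9$ ($J{\left(k \right)} = -6 - 3 = -9$)
$N{\left(G \right)} = \left(-9 + G\right) \left(- \frac{4}{5} + G\right)$ ($N{\left(G \right)} = \left(G - 9\right) \left(G - \frac{4}{5}\right) = \left(-9 + G\right) \left(G - \frac{4}{5}\right) = \left(-9 + G\right) \left(- \frac{4}{5} + G\right)$)
$- 49 N{\left(1 \right)} = - 49 \left(\frac{36}{5} + 1^{2} - \frac{49}{5}\right) = - 49 \left(\frac{36}{5} + 1 - \frac{49}{5}\right) = \left(-49\right) \left(- \frac{8}{5}\right) = \frac{392}{5}$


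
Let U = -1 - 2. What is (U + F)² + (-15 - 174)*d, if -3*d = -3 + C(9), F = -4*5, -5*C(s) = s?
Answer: 1133/5 ≈ 226.60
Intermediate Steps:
C(s) = -s/5
F = -20
U = -3
d = 8/5 (d = -(-3 - ⅕*9)/3 = -(-3 - 9/5)/3 = -⅓*(-24/5) = 8/5 ≈ 1.6000)
(U + F)² + (-15 - 174)*d = (-3 - 20)² + (-15 - 174)*(8/5) = (-23)² - 189*8/5 = 529 - 1512/5 = 1133/5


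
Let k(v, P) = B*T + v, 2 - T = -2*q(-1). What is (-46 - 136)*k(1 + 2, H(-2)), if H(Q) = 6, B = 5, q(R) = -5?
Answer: 6734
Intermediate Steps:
T = -8 (T = 2 - (-2)*(-5) = 2 - 1*10 = 2 - 10 = -8)
k(v, P) = -40 + v (k(v, P) = 5*(-8) + v = -40 + v)
(-46 - 136)*k(1 + 2, H(-2)) = (-46 - 136)*(-40 + (1 + 2)) = -182*(-40 + 3) = -182*(-37) = 6734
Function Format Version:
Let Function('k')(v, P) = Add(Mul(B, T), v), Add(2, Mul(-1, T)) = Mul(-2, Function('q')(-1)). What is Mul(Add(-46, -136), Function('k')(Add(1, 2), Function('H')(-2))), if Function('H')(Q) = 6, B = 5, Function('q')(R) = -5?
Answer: 6734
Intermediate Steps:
T = -8 (T = Add(2, Mul(-1, Mul(-2, -5))) = Add(2, Mul(-1, 10)) = Add(2, -10) = -8)
Function('k')(v, P) = Add(-40, v) (Function('k')(v, P) = Add(Mul(5, -8), v) = Add(-40, v))
Mul(Add(-46, -136), Function('k')(Add(1, 2), Function('H')(-2))) = Mul(Add(-46, -136), Add(-40, Add(1, 2))) = Mul(-182, Add(-40, 3)) = Mul(-182, -37) = 6734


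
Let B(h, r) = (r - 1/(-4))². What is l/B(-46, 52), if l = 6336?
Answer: 9216/3971 ≈ 2.3208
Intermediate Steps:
B(h, r) = (¼ + r)² (B(h, r) = (r - 1*(-¼))² = (r + ¼)² = (¼ + r)²)
l/B(-46, 52) = 6336/(((1 + 4*52)²/16)) = 6336/(((1 + 208)²/16)) = 6336/(((1/16)*209²)) = 6336/(((1/16)*43681)) = 6336/(43681/16) = 6336*(16/43681) = 9216/3971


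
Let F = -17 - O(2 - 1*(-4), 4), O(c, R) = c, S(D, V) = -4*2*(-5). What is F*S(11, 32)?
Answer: -920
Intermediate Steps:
S(D, V) = 40 (S(D, V) = -8*(-5) = 40)
F = -23 (F = -17 - (2 - 1*(-4)) = -17 - (2 + 4) = -17 - 1*6 = -17 - 6 = -23)
F*S(11, 32) = -23*40 = -920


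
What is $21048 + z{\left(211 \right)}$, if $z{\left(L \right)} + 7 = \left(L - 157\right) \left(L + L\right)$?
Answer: $43829$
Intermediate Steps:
$z{\left(L \right)} = -7 + 2 L \left(-157 + L\right)$ ($z{\left(L \right)} = -7 + \left(L - 157\right) \left(L + L\right) = -7 + \left(-157 + L\right) 2 L = -7 + 2 L \left(-157 + L\right)$)
$21048 + z{\left(211 \right)} = 21048 - \left(66261 - 89042\right) = 21048 - -22781 = 21048 + 22781 = 43829$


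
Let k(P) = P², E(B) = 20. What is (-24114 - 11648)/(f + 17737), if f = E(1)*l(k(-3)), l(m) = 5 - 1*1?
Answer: -35762/17817 ≈ -2.0072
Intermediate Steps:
l(m) = 4 (l(m) = 5 - 1 = 4)
f = 80 (f = 20*4 = 80)
(-24114 - 11648)/(f + 17737) = (-24114 - 11648)/(80 + 17737) = -35762/17817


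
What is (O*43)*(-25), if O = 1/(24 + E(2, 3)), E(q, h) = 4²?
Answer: -215/8 ≈ -26.875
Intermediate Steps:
E(q, h) = 16
O = 1/40 (O = 1/(24 + 16) = 1/40 ≈ 0.025000)
(O*43)*(-25) = ((1/40)*43)*(-25) = (43/40)*(-25) = -215/8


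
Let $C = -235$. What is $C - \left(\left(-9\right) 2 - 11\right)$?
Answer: $-206$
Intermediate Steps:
$C - \left(\left(-9\right) 2 - 11\right) = -235 - \left(\left(-9\right) 2 - 11\right) = -235 - \left(-18 - 11\right) = -235 - -29 = -235 + 29 = -206$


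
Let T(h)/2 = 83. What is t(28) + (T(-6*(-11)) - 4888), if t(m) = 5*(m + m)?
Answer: -4442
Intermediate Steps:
T(h) = 166 (T(h) = 2*83 = 166)
t(m) = 10*m (t(m) = 5*(2*m) = 10*m)
t(28) + (T(-6*(-11)) - 4888) = 10*28 + (166 - 4888) = 280 - 4722 = -4442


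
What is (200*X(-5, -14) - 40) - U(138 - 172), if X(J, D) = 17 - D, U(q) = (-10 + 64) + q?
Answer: 6140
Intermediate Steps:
U(q) = 54 + q
(200*X(-5, -14) - 40) - U(138 - 172) = (200*(17 - 1*(-14)) - 40) - (54 + (138 - 172)) = (200*(17 + 14) - 40) - (54 - 34) = (200*31 - 40) - 1*20 = (6200 - 40) - 20 = 6160 - 20 = 6140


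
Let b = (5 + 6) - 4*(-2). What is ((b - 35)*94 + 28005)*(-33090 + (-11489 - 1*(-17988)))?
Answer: -704688091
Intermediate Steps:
b = 19 (b = 11 + 8 = 19)
((b - 35)*94 + 28005)*(-33090 + (-11489 - 1*(-17988))) = ((19 - 35)*94 + 28005)*(-33090 + (-11489 - 1*(-17988))) = (-16*94 + 28005)*(-33090 + (-11489 + 17988)) = (-1504 + 28005)*(-33090 + 6499) = 26501*(-26591) = -704688091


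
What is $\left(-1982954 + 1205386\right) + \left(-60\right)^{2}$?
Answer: $-773968$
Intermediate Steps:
$\left(-1982954 + 1205386\right) + \left(-60\right)^{2} = -777568 + 3600 = -773968$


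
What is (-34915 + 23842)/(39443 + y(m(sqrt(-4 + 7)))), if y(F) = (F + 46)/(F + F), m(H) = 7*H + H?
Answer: -83857512096/298711620383 + 2037432*sqrt(3)/298711620383 ≈ -0.28072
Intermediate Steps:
m(H) = 8*H
y(F) = (46 + F)/(2*F) (y(F) = (46 + F)/((2*F)) = (46 + F)*(1/(2*F)) = (46 + F)/(2*F))
(-34915 + 23842)/(39443 + y(m(sqrt(-4 + 7)))) = (-34915 + 23842)/(39443 + (46 + 8*sqrt(-4 + 7))/(2*((8*sqrt(-4 + 7))))) = -11073/(39443 + (46 + 8*sqrt(3))/(2*((8*sqrt(3))))) = -11073/(39443 + (sqrt(3)/24)*(46 + 8*sqrt(3))/2) = -11073/(39443 + sqrt(3)*(46 + 8*sqrt(3))/48)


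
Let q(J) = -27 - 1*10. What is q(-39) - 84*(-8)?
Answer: 635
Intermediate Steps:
q(J) = -37 (q(J) = -27 - 10 = -37)
q(-39) - 84*(-8) = -37 - 84*(-8) = -37 + 672 = 635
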